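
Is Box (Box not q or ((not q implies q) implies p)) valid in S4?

Tableau for the negation not Box (Box not q or ((not q implies q) implies p)):
1. not Box (Box not q or ((not q implies q) implies p)), 0
2. not (Box not q or ((not q implies q) implies p)), 1   [neg-Box-rule on 1: fresh world 1, 0R1]
3. not Box not q, 1   [neg-or-rule on 2]
4. not ((not q implies q) implies p), 1   [neg-or-rule on 2]
5. not q implies q, 1   [neg-implies-rule on 4]
6. not p, 1   [neg-implies-rule on 4]
7. q, 1   [implies-rule on 5 (branches; this branch)]
8. q, 2   [neg-Box-rule on 3: fresh world 2, 1R2]
Accessibility: 0R0, 0R1, 0R2, 1R1, 1R2, 2R2
The negation has an open branch (countermodel exists).

Invalid (countermodel exists)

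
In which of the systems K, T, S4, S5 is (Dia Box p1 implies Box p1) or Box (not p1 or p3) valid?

S4-tableau for the negation not ((Dia Box p1 implies Box p1) or Box (not p1 or p3)):
1. not ((Dia Box p1 implies Box p1) or Box (not p1 or p3)), 0
2. not (Dia Box p1 implies Box p1), 0   [neg-or-rule on 1]
3. not Box (not p1 or p3), 0   [neg-or-rule on 1]
4. Dia Box p1, 0   [neg-implies-rule on 2]
5. not Box p1, 0   [neg-implies-rule on 2]
6. not (not p1 or p3), 1   [neg-Box-rule on 3: fresh world 1, 0R1]
7. p1, 1   [neg-or-rule on 6]
8. not p3, 1   [neg-or-rule on 6]
9. Box p1, 2   [Dia-rule on 4: fresh world 2, 0R2]
10. p1, 2   [Box-rule on 9 via 2R2]
11. not p1, 3   [neg-Box-rule on 5: fresh world 3, 0R3]
Accessibility: 0R0, 0R1, 0R2, 0R3, 1R1, 2R2, 3R3
Complete open branch: countermodel on an S4-frame, so not valid in S4, nor in K, T (the same frame is also a K-frame and a T-frame).
S5-tableau for the negation not ((Dia Box p1 implies Box p1) or Box (not p1 or p3)):
1. not ((Dia Box p1 implies Box p1) or Box (not p1 or p3)), 0
2. not (Dia Box p1 implies Box p1), 0   [neg-or-rule on 1]
3. not Box (not p1 or p3), 0   [neg-or-rule on 1]
4. Dia Box p1, 0   [neg-implies-rule on 2]
5. not Box p1, 0   [neg-implies-rule on 2]
6. not (not p1 or p3), 1   [neg-Box-rule on 3: fresh world 1, 0R1]
7. p1, 1   [neg-or-rule on 6]
8. not p3, 1   [neg-or-rule on 6]
9. Box p1, 2   [Dia-rule on 4: fresh world 2, 0R2]
10. p1, 0   [Box-rule on 9 via 2R0]
11. p1, 2   [Box-rule on 9 via 2R2]
12. not p1, 3   [neg-Box-rule on 5: fresh world 3, 0R3]
13. p1, 3   [Box-rule on 9 via 2R3]
Accessibility: 0R0, 0R1, 0R2, 0R3, 1R0, 1R1, 1R2, 1R3, 2R0, 2R1, 2R2, 2R3, 3R0, 3R1, 3R2, 3R3
Branch closes: p1 and not p1 both at 3.
Every branch closes (one shown): valid in S5.

S5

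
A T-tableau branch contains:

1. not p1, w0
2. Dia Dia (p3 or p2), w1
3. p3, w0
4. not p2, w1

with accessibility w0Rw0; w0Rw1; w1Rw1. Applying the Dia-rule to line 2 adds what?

a fresh world w2 with w1Rw2, and Dia (p3 or p2) at w2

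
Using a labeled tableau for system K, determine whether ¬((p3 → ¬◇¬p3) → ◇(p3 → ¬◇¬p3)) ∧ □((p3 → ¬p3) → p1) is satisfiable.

Yes, satisfiable

1. ¬((p3 → ¬◇¬p3) → ◇(p3 → ¬◇¬p3)) ∧ □((p3 → ¬p3) → p1), w0
2. ¬((p3 → ¬◇¬p3) → ◇(p3 → ¬◇¬p3)), w0
3. □((p3 → ¬p3) → p1), w0
4. p3 → ¬◇¬p3, w0
5. ¬◇(p3 → ¬◇¬p3), w0
6. ¬◇¬p3, w0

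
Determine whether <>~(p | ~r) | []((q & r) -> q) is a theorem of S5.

Tableau for the negation ~(<>~(p | ~r) | []((q & r) -> q)):
1. ~(<>~(p | ~r) | []((q & r) -> q)), w0
2. ~<>~(p | ~r), w0   [~|-rule on 1]
3. ~[]((q & r) -> q), w0   [~|-rule on 1]
4. p | ~r, w0   [~<>-rule on 2 via w0Rw0]
5. ~r, w0   [|-rule on 4 (branches; this branch)]
6. ~((q & r) -> q), w1   [~[]-rule on 3: fresh world w1, w0Rw1]
7. q & r, w1   [~->-rule on 6]
8. ~q, w1   [~->-rule on 6]
9. q, w1   [&-rule on 7]
10. r, w1   [&-rule on 7]
Accessibility: w0Rw0, w0Rw1, w1Rw0, w1Rw1
Branch closes: q and ~q both at w1.
All branches of the negation close; one closing branch shown above.

Valid in S5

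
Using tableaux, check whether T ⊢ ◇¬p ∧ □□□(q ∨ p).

Tableau for the negation ¬(◇¬p ∧ □□□(q ∨ p)):
1. ¬(◇¬p ∧ □□□(q ∨ p)), 0
2. ¬□□□(q ∨ p), 0
3. ¬□□(q ∨ p), 1
4. ¬□(q ∨ p), 2
5. ¬(q ∨ p), 3
6. ¬q, 3
7. ¬p, 3
Accessibility: 0R0, 0R1, 1R1, 1R2, 2R2, 2R3, 3R3
The negation has an open branch (countermodel exists).

Invalid (countermodel exists)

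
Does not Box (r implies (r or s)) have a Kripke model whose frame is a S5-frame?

1. not Box (r implies (r or s)), u
2. not (r implies (r or s)), v
3. r, v
4. not (r or s), v
5. not r, v
6. not s, v
Accessibility: uRu, uRv, vRu, vRv
Branch closes: r and not r both at v.
Every branch closes; the branch above is one of them.

Unsatisfiable (every branch closes)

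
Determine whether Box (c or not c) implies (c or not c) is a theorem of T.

Yes, valid

Tableau for the negation not (Box (c or not c) implies (c or not c)):
1. not (Box (c or not c) implies (c or not c)), u
2. Box (c or not c), u
3. not (c or not c), u
4. not c, u
5. c, u
Accessibility: uRu
Branch closes: c and not c both at u.
All branches of the negation close; one closing branch shown above.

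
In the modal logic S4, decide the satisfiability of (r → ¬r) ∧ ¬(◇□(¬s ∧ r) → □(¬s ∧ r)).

1. (r → ¬r) ∧ ¬(◇□(¬s ∧ r) → □(¬s ∧ r)), 0
2. r → ¬r, 0
3. ¬(◇□(¬s ∧ r) → □(¬s ∧ r)), 0
4. ◇□(¬s ∧ r), 0
5. ¬□(¬s ∧ r), 0
6. ¬r, 0
7. □(¬s ∧ r), 1
8. ¬s ∧ r, 1
9. ¬s, 1
10. r, 1
11. ¬(¬s ∧ r), 2
12. ¬r, 2
Accessibility: 0R0, 0R1, 0R2, 1R1, 2R2

Yes, satisfiable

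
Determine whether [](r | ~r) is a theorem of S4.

Valid in S4

Tableau for the negation ~[](r | ~r):
1. ~[](r | ~r), 0
2. ~(r | ~r), 1   [~[]-rule on 1: fresh world 1, 0R1]
3. ~r, 1   [~|-rule on 2]
4. r, 1   [~|-rule on 2]
Accessibility: 0R0, 0R1, 1R1
Branch closes: r and ~r both at 1.
Every branch of the negation's tableau closes; the branch above is one of them.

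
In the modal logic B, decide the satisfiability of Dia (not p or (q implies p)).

1. Dia (not p or (q implies p)), 0
2. not p or (q implies p), 1
3. q implies p, 1
4. p, 1
Accessibility: 0R0, 0R1, 1R0, 1R1

Satisfiable (open branch found)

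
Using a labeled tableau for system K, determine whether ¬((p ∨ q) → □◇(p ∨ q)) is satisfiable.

Satisfiable (open branch found)

1. ¬((p ∨ q) → □◇(p ∨ q)), u
2. p ∨ q, u   [¬→-rule on 1]
3. ¬□◇(p ∨ q), u   [¬→-rule on 1]
4. q, u   [∨-rule on 2 (branches; this branch)]
5. ¬◇(p ∨ q), v   [¬□-rule on 3: fresh world v, uRv]
Accessibility: uRv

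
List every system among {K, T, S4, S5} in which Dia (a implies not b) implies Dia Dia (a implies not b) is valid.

T-tableau for the negation not (Dia (a implies not b) implies Dia Dia (a implies not b)):
1. not (Dia (a implies not b) implies Dia Dia (a implies not b)), u
2. Dia (a implies not b), u
3. not Dia Dia (a implies not b), u
4. not Dia (a implies not b), u
5. not (a implies not b), u
6. a, u
7. b, u
8. a implies not b, v
9. not Dia (a implies not b), v
10. not (a implies not b), v
11. a, v
12. b, v
13. not b, v
Accessibility: uRu, uRv, vRv
Branch closes: b and not b both at v.
Every branch closes (one shown): valid in T, hence also in S4, S5 (every theorem of T is a theorem of S4 and S5).
K-tableau for the negation not (Dia (a implies not b) implies Dia Dia (a implies not b)):
1. not (Dia (a implies not b) implies Dia Dia (a implies not b)), u
2. Dia (a implies not b), u
3. not Dia Dia (a implies not b), u
4. a implies not b, v
5. not Dia (a implies not b), v
6. not b, v
Accessibility: uRv
Complete open branch: countermodel on a K-frame, so not valid in K.

T, S4, S5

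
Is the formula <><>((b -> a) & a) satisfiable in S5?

Satisfiable

1. <><>((b -> a) & a), 0
2. <>((b -> a) & a), 1   [<>-rule on 1: fresh world 1, 0R1]
3. (b -> a) & a, 2   [<>-rule on 2: fresh world 2, 1R2]
4. b -> a, 2   [&-rule on 3]
5. a, 2   [&-rule on 3]
Accessibility: 0R0, 0R1, 0R2, 1R0, 1R1, 1R2, 2R0, 2R1, 2R2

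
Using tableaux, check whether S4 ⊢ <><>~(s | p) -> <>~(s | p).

Tableau for the negation ~(<><>~(s | p) -> <>~(s | p)):
1. ~(<><>~(s | p) -> <>~(s | p)), u
2. <><>~(s | p), u
3. ~<>~(s | p), u
4. s | p, u
5. p, u
6. <>~(s | p), v
7. s | p, v
8. p, v
9. ~(s | p), w
10. ~s, w
11. ~p, w
12. s | p, w
13. p, w
Accessibility: uRu, uRv, uRw, vRv, vRw, wRw
Branch closes: p and ~p both at w.
All branches of the negation close; one closing branch shown above.

Valid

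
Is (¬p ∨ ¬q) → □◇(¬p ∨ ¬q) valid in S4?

Invalid (countermodel exists)

Tableau for the negation ¬((¬p ∨ ¬q) → □◇(¬p ∨ ¬q)):
1. ¬((¬p ∨ ¬q) → □◇(¬p ∨ ¬q)), w0
2. ¬p ∨ ¬q, w0   [¬→-rule on 1]
3. ¬□◇(¬p ∨ ¬q), w0   [¬→-rule on 1]
4. ¬q, w0   [∨-rule on 2 (branches; this branch)]
5. ¬◇(¬p ∨ ¬q), w1   [¬□-rule on 3: fresh world w1, w0Rw1]
6. ¬(¬p ∨ ¬q), w1   [¬◇-rule on 5 via w1Rw1]
7. p, w1   [¬∨-rule on 6]
8. q, w1   [¬∨-rule on 6]
Accessibility: w0Rw0, w0Rw1, w1Rw1
The negation has an open branch (countermodel exists).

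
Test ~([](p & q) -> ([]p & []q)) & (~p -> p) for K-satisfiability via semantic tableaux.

1. ~([](p & q) -> ([]p & []q)) & (~p -> p), 0
2. ~([](p & q) -> ([]p & []q)), 0   [&-rule on 1]
3. ~p -> p, 0   [&-rule on 1]
4. [](p & q), 0   [~->-rule on 2]
5. ~([]p & []q), 0   [~->-rule on 2]
6. p, 0   [->-rule on 3 (branches; this branch)]
7. ~[]q, 0   [~&-rule on 5 (branches; this branch)]
8. ~q, 1   [~[]-rule on 7: fresh world 1, 0R1]
9. p & q, 1   [[]-rule on 4 via 0R1]
10. p, 1   [&-rule on 9]
11. q, 1   [&-rule on 9]
Accessibility: 0R1
Branch closes: q and ~q both at 1.
(One branch shown.) All branches close.

No, unsatisfiable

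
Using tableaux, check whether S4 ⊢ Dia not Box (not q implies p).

Invalid (countermodel exists)

Tableau for the negation not Dia not Box (not q implies p):
1. not Dia not Box (not q implies p), w0
2. Box (not q implies p), w0
3. not q implies p, w0
4. p, w0
Accessibility: w0Rw0
The negation has an open branch (countermodel exists).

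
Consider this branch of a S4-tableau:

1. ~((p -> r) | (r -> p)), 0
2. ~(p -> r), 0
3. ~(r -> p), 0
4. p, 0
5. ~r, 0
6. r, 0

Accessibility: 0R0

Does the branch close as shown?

Both r and ~r appear at 0.

Closed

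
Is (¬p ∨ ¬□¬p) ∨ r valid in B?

Valid in B

Tableau for the negation ¬((¬p ∨ ¬□¬p) ∨ r):
1. ¬((¬p ∨ ¬□¬p) ∨ r), 0
2. ¬(¬p ∨ ¬□¬p), 0   [¬∨-rule on 1]
3. ¬r, 0   [¬∨-rule on 1]
4. p, 0   [¬∨-rule on 2]
5. □¬p, 0   [¬∨-rule on 2]
6. ¬p, 0   [□-rule on 5 via 0R0]
Accessibility: 0R0
Branch closes: p and ¬p both at 0.
All branches of the negation close; one closing branch shown above.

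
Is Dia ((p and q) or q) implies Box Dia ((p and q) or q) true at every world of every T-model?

Invalid (countermodel exists)

Tableau for the negation not (Dia ((p and q) or q) implies Box Dia ((p and q) or q)):
1. not (Dia ((p and q) or q) implies Box Dia ((p and q) or q)), w0
2. Dia ((p and q) or q), w0   [neg-implies-rule on 1]
3. not Box Dia ((p and q) or q), w0   [neg-implies-rule on 1]
4. (p and q) or q, w1   [Dia-rule on 2: fresh world w1, w0Rw1]
5. q, w1   [or-rule on 4 (branches; this branch)]
6. not Dia ((p and q) or q), w2   [neg-Box-rule on 3: fresh world w2, w0Rw2]
7. not ((p and q) or q), w2   [neg-Dia-rule on 6 via w2Rw2]
8. not (p and q), w2   [neg-or-rule on 7]
9. not q, w2   [neg-or-rule on 7]
Accessibility: w0Rw0, w0Rw1, w0Rw2, w1Rw1, w2Rw2
The negation has an open branch (countermodel exists).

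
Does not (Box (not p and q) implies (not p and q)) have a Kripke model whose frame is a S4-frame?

1. not (Box (not p and q) implies (not p and q)), u
2. Box (not p and q), u
3. not (not p and q), u
4. not p and q, u
5. not p, u
6. q, u
7. not q, u
Accessibility: uRu
Branch closes: q and not q both at u.
(One branch shown.) All branches close.

Unsatisfiable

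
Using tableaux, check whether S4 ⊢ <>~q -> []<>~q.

Tableau for the negation ~(<>~q -> []<>~q):
1. ~(<>~q -> []<>~q), 0
2. <>~q, 0   [~->-rule on 1]
3. ~[]<>~q, 0   [~->-rule on 1]
4. ~q, 1   [<>-rule on 2: fresh world 1, 0R1]
5. ~<>~q, 2   [~[]-rule on 3: fresh world 2, 0R2]
6. q, 2   [~<>-rule on 5 via 2R2]
Accessibility: 0R0, 0R1, 0R2, 1R1, 2R2
The negation has an open branch (countermodel exists).

Invalid (countermodel exists)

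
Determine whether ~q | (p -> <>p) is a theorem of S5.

Valid

Tableau for the negation ~(~q | (p -> <>p)):
1. ~(~q | (p -> <>p)), u
2. q, u   [~|-rule on 1]
3. ~(p -> <>p), u   [~|-rule on 1]
4. p, u   [~->-rule on 3]
5. ~<>p, u   [~->-rule on 3]
6. ~p, u   [~<>-rule on 5 via uRu]
Accessibility: uRu
Branch closes: p and ~p both at u.
All branches of the negation close; one closing branch shown above.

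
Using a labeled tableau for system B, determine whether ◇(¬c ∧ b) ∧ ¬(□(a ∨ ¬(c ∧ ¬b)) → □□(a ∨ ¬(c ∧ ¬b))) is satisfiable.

1. ◇(¬c ∧ b) ∧ ¬(□(a ∨ ¬(c ∧ ¬b)) → □□(a ∨ ¬(c ∧ ¬b))), 0
2. ◇(¬c ∧ b), 0   [∧-rule on 1]
3. ¬(□(a ∨ ¬(c ∧ ¬b)) → □□(a ∨ ¬(c ∧ ¬b))), 0   [∧-rule on 1]
4. □(a ∨ ¬(c ∧ ¬b)), 0   [¬→-rule on 3]
5. ¬□□(a ∨ ¬(c ∧ ¬b)), 0   [¬→-rule on 3]
6. a ∨ ¬(c ∧ ¬b), 0   [□-rule on 4 via 0R0]
7. ¬(c ∧ ¬b), 0   [∨-rule on 6 (branches; this branch)]
8. b, 0   [¬∧-rule on 7 (branches; this branch)]
9. ¬c ∧ b, 1   [◇-rule on 2: fresh world 1, 0R1]
10. ¬c, 1   [∧-rule on 9]
11. b, 1   [∧-rule on 9]
12. a ∨ ¬(c ∧ ¬b), 1   [□-rule on 4 via 0R1]
13. ¬(c ∧ ¬b), 1   [∨-rule on 12 (branches; this branch)]
14. ¬□(a ∨ ¬(c ∧ ¬b)), 2   [¬□-rule on 5: fresh world 2, 0R2]
15. a ∨ ¬(c ∧ ¬b), 2   [□-rule on 4 via 0R2]
16. ¬(c ∧ ¬b), 2   [∨-rule on 15 (branches; this branch)]
17. b, 2   [¬∧-rule on 16 (branches; this branch)]
18. ¬(a ∨ ¬(c ∧ ¬b)), 3   [¬□-rule on 14: fresh world 3, 2R3]
19. ¬a, 3   [¬∨-rule on 18]
20. c ∧ ¬b, 3   [¬∨-rule on 18]
21. c, 3   [∧-rule on 20]
22. ¬b, 3   [∧-rule on 20]
Accessibility: 0R0, 0R1, 0R2, 1R0, 1R1, 2R0, 2R2, 2R3, 3R2, 3R3

Satisfiable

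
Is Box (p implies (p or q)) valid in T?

Tableau for the negation not Box (p implies (p or q)):
1. not Box (p implies (p or q)), u
2. not (p implies (p or q)), v
3. p, v
4. not (p or q), v
5. not p, v
6. not q, v
Accessibility: uRu, uRv, vRv
Branch closes: p and not p both at v.
All branches of the negation close; one closing branch shown above.

Valid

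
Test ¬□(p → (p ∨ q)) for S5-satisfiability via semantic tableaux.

1. ¬□(p → (p ∨ q)), u
2. ¬(p → (p ∨ q)), v
3. p, v
4. ¬(p ∨ q), v
5. ¬p, v
6. ¬q, v
Accessibility: uRu, uRv, vRu, vRv
Branch closes: p and ¬p both at v.
Every branch closes; the branch above is one of them.

Unsatisfiable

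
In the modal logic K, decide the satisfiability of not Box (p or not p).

1. not Box (p or not p), 0
2. not (p or not p), 1   [neg-Box-rule on 1: fresh world 1, 0R1]
3. not p, 1   [neg-or-rule on 2]
4. p, 1   [neg-or-rule on 2]
Accessibility: 0R1
Branch closes: p and not p both at 1.
Every branch closes; the branch above is one of them.

Unsatisfiable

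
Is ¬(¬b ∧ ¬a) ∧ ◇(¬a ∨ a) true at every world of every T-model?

Tableau for the negation ¬(¬(¬b ∧ ¬a) ∧ ◇(¬a ∨ a)):
1. ¬(¬(¬b ∧ ¬a) ∧ ◇(¬a ∨ a)), u
2. ¬b ∧ ¬a, u
3. ¬b, u
4. ¬a, u
Accessibility: uRu
The negation has an open branch (countermodel exists).

Not valid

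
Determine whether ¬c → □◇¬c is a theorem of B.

Tableau for the negation ¬(¬c → □◇¬c):
1. ¬(¬c → □◇¬c), u
2. ¬c, u   [¬→-rule on 1]
3. ¬□◇¬c, u   [¬→-rule on 1]
4. ¬◇¬c, v   [¬□-rule on 3: fresh world v, uRv]
5. c, u   [¬◇-rule on 4 via vRu]
Accessibility: uRu, uRv, vRu, vRv
Branch closes: c and ¬c both at u.
All branches of the negation close; one closing branch shown above.

Valid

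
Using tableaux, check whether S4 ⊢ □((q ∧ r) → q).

Valid in S4

Tableau for the negation ¬□((q ∧ r) → q):
1. ¬□((q ∧ r) → q), u
2. ¬((q ∧ r) → q), v
3. q ∧ r, v
4. ¬q, v
5. q, v
6. r, v
Accessibility: uRu, uRv, vRv
Branch closes: q and ¬q both at v.
Every branch of the negation's tableau closes; the branch above is one of them.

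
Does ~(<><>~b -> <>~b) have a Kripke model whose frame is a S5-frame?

1. ~(<><>~b -> <>~b), u
2. <><>~b, u   [~->-rule on 1]
3. ~<>~b, u   [~->-rule on 1]
4. b, u   [~<>-rule on 3 via uRu]
5. <>~b, v   [<>-rule on 2: fresh world v, uRv]
6. b, v   [~<>-rule on 3 via uRv]
7. ~b, w   [<>-rule on 5: fresh world w, vRw]
8. b, w   [~<>-rule on 3 via uRw]
Accessibility: uRu, uRv, uRw, vRu, vRv, vRw, wRu, wRv, wRw
Branch closes: b and ~b both at w.
All branches of the tableau close; one closing branch shown above.

Unsatisfiable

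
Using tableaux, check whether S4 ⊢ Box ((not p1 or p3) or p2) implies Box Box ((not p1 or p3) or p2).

Tableau for the negation not (Box ((not p1 or p3) or p2) implies Box Box ((not p1 or p3) or p2)):
1. not (Box ((not p1 or p3) or p2) implies Box Box ((not p1 or p3) or p2)), 0
2. Box ((not p1 or p3) or p2), 0
3. not Box Box ((not p1 or p3) or p2), 0
4. (not p1 or p3) or p2, 0
5. not p1 or p3, 0
6. p3, 0
7. not Box ((not p1 or p3) or p2), 1
8. (not p1 or p3) or p2, 1
9. not p1 or p3, 1
10. p3, 1
11. not ((not p1 or p3) or p2), 2
12. not (not p1 or p3), 2
13. not p2, 2
14. p1, 2
15. not p3, 2
16. (not p1 or p3) or p2, 2
17. not p1 or p3, 2
18. p3, 2
Accessibility: 0R0, 0R1, 0R2, 1R1, 1R2, 2R2
Branch closes: p3 and not p3 both at 2.
All branches of the negation close; one closing branch shown above.

Yes, valid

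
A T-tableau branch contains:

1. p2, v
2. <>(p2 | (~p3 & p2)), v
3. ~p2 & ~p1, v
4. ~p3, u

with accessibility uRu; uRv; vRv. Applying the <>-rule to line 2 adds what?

a fresh world w with vRw, and p2 | (~p3 & p2) at w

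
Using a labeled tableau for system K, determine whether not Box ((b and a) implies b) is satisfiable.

1. not Box ((b and a) implies b), u
2. not ((b and a) implies b), v   [neg-Box-rule on 1: fresh world v, uRv]
3. b and a, v   [neg-implies-rule on 2]
4. not b, v   [neg-implies-rule on 2]
5. b, v   [and-rule on 3]
6. a, v   [and-rule on 3]
Accessibility: uRv
Branch closes: b and not b both at v.
Every branch closes; the branch above is one of them.

No, unsatisfiable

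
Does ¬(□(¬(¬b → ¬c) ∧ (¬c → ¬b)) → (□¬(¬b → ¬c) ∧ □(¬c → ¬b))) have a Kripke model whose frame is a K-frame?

Unsatisfiable

1. ¬(□(¬(¬b → ¬c) ∧ (¬c → ¬b)) → (□¬(¬b → ¬c) ∧ □(¬c → ¬b))), u
2. □(¬(¬b → ¬c) ∧ (¬c → ¬b)), u   [¬→-rule on 1]
3. ¬(□¬(¬b → ¬c) ∧ □(¬c → ¬b)), u   [¬→-rule on 1]
4. ¬□(¬c → ¬b), u   [¬∧-rule on 3 (branches; this branch)]
5. ¬(¬c → ¬b), v   [¬□-rule on 4: fresh world v, uRv]
6. ¬c, v   [¬→-rule on 5]
7. b, v   [¬→-rule on 5]
8. ¬(¬b → ¬c) ∧ (¬c → ¬b), v   [□-rule on 2 via uRv]
9. ¬(¬b → ¬c), v   [∧-rule on 8]
10. ¬c → ¬b, v   [∧-rule on 8]
11. ¬b, v   [¬→-rule on 9]
12. c, v   [¬→-rule on 9]
Accessibility: uRv
Branch closes: b and ¬b both at v.
All branches of the tableau close; one closing branch shown above.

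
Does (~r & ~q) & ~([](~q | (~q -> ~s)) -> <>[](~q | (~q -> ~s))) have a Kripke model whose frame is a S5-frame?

No, unsatisfiable

1. (~r & ~q) & ~([](~q | (~q -> ~s)) -> <>[](~q | (~q -> ~s))), u
2. ~r & ~q, u   [&-rule on 1]
3. ~([](~q | (~q -> ~s)) -> <>[](~q | (~q -> ~s))), u   [&-rule on 1]
4. ~r, u   [&-rule on 2]
5. ~q, u   [&-rule on 2]
6. [](~q | (~q -> ~s)), u   [~->-rule on 3]
7. ~<>[](~q | (~q -> ~s)), u   [~->-rule on 3]
8. ~q | (~q -> ~s), u   [[]-rule on 6 via uRu]
9. ~[](~q | (~q -> ~s)), u   [~<>-rule on 7 via uRu]
10. ~q -> ~s, u   [|-rule on 8 (branches; this branch)]
11. ~s, u   [->-rule on 10 (branches; this branch)]
12. ~(~q | (~q -> ~s)), v   [~[]-rule on 9: fresh world v, uRv]
13. q, v   [~|-rule on 12]
14. ~(~q -> ~s), v   [~|-rule on 12]
15. ~q, v   [~->-rule on 14]
16. s, v   [~->-rule on 14]
Accessibility: uRu, uRv, vRu, vRv
Branch closes: q and ~q both at v.
All branches of the tableau close; one closing branch shown above.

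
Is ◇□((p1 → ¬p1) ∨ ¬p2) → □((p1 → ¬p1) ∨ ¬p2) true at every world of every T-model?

Tableau for the negation ¬(◇□((p1 → ¬p1) ∨ ¬p2) → □((p1 → ¬p1) ∨ ¬p2)):
1. ¬(◇□((p1 → ¬p1) ∨ ¬p2) → □((p1 → ¬p1) ∨ ¬p2)), 0
2. ◇□((p1 → ¬p1) ∨ ¬p2), 0
3. ¬□((p1 → ¬p1) ∨ ¬p2), 0
4. □((p1 → ¬p1) ∨ ¬p2), 1
5. (p1 → ¬p1) ∨ ¬p2, 1
6. ¬p2, 1
7. ¬((p1 → ¬p1) ∨ ¬p2), 2
8. ¬(p1 → ¬p1), 2
9. p2, 2
10. p1, 2
Accessibility: 0R0, 0R1, 0R2, 1R1, 2R2
The negation has an open branch (countermodel exists).

No, not valid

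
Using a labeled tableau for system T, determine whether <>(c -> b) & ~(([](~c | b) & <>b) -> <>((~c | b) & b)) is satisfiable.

1. <>(c -> b) & ~(([](~c | b) & <>b) -> <>((~c | b) & b)), w0
2. <>(c -> b), w0   [&-rule on 1]
3. ~(([](~c | b) & <>b) -> <>((~c | b) & b)), w0   [&-rule on 1]
4. [](~c | b) & <>b, w0   [~->-rule on 3]
5. ~<>((~c | b) & b), w0   [~->-rule on 3]
6. [](~c | b), w0   [&-rule on 4]
7. <>b, w0   [&-rule on 4]
8. ~((~c | b) & b), w0   [~<>-rule on 5 via w0Rw0]
9. ~c | b, w0   [[]-rule on 6 via w0Rw0]
10. ~b, w0   [~&-rule on 8 (branches; this branch)]
11. ~c, w0   [|-rule on 9 (branches; this branch)]
12. c -> b, w1   [<>-rule on 2: fresh world w1, w0Rw1]
13. ~((~c | b) & b), w1   [~<>-rule on 5 via w0Rw1]
14. ~c | b, w1   [[]-rule on 6 via w0Rw1]
15. ~c, w1   [->-rule on 12 (branches; this branch)]
16. ~b, w1   [~&-rule on 13 (branches; this branch)]
17. b, w2   [<>-rule on 7: fresh world w2, w0Rw2]
18. ~((~c | b) & b), w2   [~<>-rule on 5 via w0Rw2]
19. ~c | b, w2   [[]-rule on 6 via w0Rw2]
20. ~(~c | b), w2   [~&-rule on 18 (branches; this branch)]
21. c, w2   [~|-rule on 20]
22. ~b, w2   [~|-rule on 20]
Accessibility: w0Rw0, w0Rw1, w0Rw2, w1Rw1, w2Rw2
Branch closes: b and ~b both at w2.
Every branch closes; the branch above is one of them.

No, unsatisfiable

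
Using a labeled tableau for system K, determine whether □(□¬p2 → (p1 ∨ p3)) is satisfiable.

Yes, satisfiable

1. □(□¬p2 → (p1 ∨ p3)), 0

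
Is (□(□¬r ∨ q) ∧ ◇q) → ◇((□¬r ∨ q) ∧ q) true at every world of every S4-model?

Tableau for the negation ¬((□(□¬r ∨ q) ∧ ◇q) → ◇((□¬r ∨ q) ∧ q)):
1. ¬((□(□¬r ∨ q) ∧ ◇q) → ◇((□¬r ∨ q) ∧ q)), u
2. □(□¬r ∨ q) ∧ ◇q, u
3. ¬◇((□¬r ∨ q) ∧ q), u
4. □(□¬r ∨ q), u
5. ◇q, u
6. ¬((□¬r ∨ q) ∧ q), u
7. □¬r ∨ q, u
8. ¬(□¬r ∨ q), u
9. ¬□¬r, u
10. ¬q, u
11. □¬r, u
12. ¬r, u
13. q, v
14. ¬((□¬r ∨ q) ∧ q), v
15. □¬r ∨ q, v
16. ¬r, v
17. ¬(□¬r ∨ q), v
18. ¬□¬r, v
19. ¬q, v
Accessibility: uRu, uRv, vRv
Branch closes: q and ¬q both at v.
Every branch of the negation's tableau closes; the branch above is one of them.

Valid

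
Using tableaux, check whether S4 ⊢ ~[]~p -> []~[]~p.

No, not valid

Tableau for the negation ~(~[]~p -> []~[]~p):
1. ~(~[]~p -> []~[]~p), 0
2. ~[]~p, 0
3. ~[]~[]~p, 0
4. p, 1
5. []~p, 2
6. ~p, 2
Accessibility: 0R0, 0R1, 0R2, 1R1, 2R2
The negation has an open branch (countermodel exists).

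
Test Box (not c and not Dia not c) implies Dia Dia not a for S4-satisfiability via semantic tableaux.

1. Box (not c and not Dia not c) implies Dia Dia not a, w0
2. Dia Dia not a, w0
3. Dia not a, w1
4. not a, w2
Accessibility: w0Rw0, w0Rw1, w0Rw2, w1Rw1, w1Rw2, w2Rw2

Satisfiable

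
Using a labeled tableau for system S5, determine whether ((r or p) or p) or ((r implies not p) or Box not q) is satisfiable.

1. ((r or p) or p) or ((r implies not p) or Box not q), 0
2. (r implies not p) or Box not q, 0
3. Box not q, 0
4. not q, 0
Accessibility: 0R0

Satisfiable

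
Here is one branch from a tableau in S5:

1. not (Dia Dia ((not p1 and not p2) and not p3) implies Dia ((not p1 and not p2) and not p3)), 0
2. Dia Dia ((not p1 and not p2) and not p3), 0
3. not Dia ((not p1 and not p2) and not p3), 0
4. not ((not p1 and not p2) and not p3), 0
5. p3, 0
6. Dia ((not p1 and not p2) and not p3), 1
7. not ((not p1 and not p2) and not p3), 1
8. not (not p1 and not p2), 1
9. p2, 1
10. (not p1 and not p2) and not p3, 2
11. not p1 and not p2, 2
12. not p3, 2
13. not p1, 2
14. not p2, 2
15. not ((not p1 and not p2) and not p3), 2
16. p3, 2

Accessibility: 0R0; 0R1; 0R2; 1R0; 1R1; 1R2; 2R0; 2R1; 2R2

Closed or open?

Both p3 and not p3 appear at 2.

Yes, closed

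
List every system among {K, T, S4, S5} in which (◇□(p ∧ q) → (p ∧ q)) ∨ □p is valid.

S5-tableau for the negation ¬((◇□(p ∧ q) → (p ∧ q)) ∨ □p):
1. ¬((◇□(p ∧ q) → (p ∧ q)) ∨ □p), 0
2. ¬(◇□(p ∧ q) → (p ∧ q)), 0
3. ¬□p, 0
4. ◇□(p ∧ q), 0
5. ¬(p ∧ q), 0
6. ¬q, 0
7. ¬p, 1
8. □(p ∧ q), 2
9. p ∧ q, 0
10. p, 0
11. q, 0
Accessibility: 0R0, 0R1, 0R2, 1R0, 1R1, 1R2, 2R0, 2R1, 2R2
Branch closes: q and ¬q both at 0.
Every branch closes (one shown): valid in S5.
S4-tableau for the negation ¬((◇□(p ∧ q) → (p ∧ q)) ∨ □p):
1. ¬((◇□(p ∧ q) → (p ∧ q)) ∨ □p), 0
2. ¬(◇□(p ∧ q) → (p ∧ q)), 0
3. ¬□p, 0
4. ◇□(p ∧ q), 0
5. ¬(p ∧ q), 0
6. ¬q, 0
7. ¬p, 1
8. □(p ∧ q), 2
9. p ∧ q, 2
10. p, 2
11. q, 2
Accessibility: 0R0, 0R1, 0R2, 1R1, 2R2
Complete open branch: countermodel on an S4-frame, so not valid in S4, nor in K, T (the same frame is also a K-frame and a T-frame).

S5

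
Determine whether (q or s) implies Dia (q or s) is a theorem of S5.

Tableau for the negation not ((q or s) implies Dia (q or s)):
1. not ((q or s) implies Dia (q or s)), 0
2. q or s, 0   [neg-implies-rule on 1]
3. not Dia (q or s), 0   [neg-implies-rule on 1]
4. not (q or s), 0   [neg-Dia-rule on 3 via 0R0]
5. not q, 0   [neg-or-rule on 4]
6. not s, 0   [neg-or-rule on 4]
7. s, 0   [or-rule on 2 (branches; this branch)]
Accessibility: 0R0
Branch closes: s and not s both at 0.
Every branch of the negation's tableau closes; the branch above is one of them.

Yes, valid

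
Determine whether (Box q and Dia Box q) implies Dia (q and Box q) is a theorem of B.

Yes, valid

Tableau for the negation not ((Box q and Dia Box q) implies Dia (q and Box q)):
1. not ((Box q and Dia Box q) implies Dia (q and Box q)), w0
2. Box q and Dia Box q, w0
3. not Dia (q and Box q), w0
4. Box q, w0
5. Dia Box q, w0
6. not (q and Box q), w0
7. q, w0
8. not Box q, w0
9. Box q, w1
10. not (q and Box q), w1
11. q, w1
12. not Box q, w1
13. not q, w2
14. not (q and Box q), w2
15. q, w2
Accessibility: w0Rw0, w0Rw1, w0Rw2, w1Rw0, w1Rw1, w2Rw0, w2Rw2
Branch closes: q and not q both at w2.
Every branch of the negation's tableau closes; the branch above is one of them.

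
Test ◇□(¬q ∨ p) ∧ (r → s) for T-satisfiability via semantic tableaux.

Satisfiable (open branch found)

1. ◇□(¬q ∨ p) ∧ (r → s), u
2. ◇□(¬q ∨ p), u   [∧-rule on 1]
3. r → s, u   [∧-rule on 1]
4. s, u   [→-rule on 3 (branches; this branch)]
5. □(¬q ∨ p), v   [◇-rule on 2: fresh world v, uRv]
6. ¬q ∨ p, v   [□-rule on 5 via vRv]
7. p, v   [∨-rule on 6 (branches; this branch)]
Accessibility: uRu, uRv, vRv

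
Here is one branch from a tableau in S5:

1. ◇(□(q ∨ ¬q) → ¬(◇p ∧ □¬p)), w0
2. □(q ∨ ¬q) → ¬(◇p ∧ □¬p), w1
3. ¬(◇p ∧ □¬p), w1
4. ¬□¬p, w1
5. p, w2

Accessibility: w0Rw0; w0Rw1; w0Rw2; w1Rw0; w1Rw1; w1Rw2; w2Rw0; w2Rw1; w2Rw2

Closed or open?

No, open

No atom appears with both signs at the same world.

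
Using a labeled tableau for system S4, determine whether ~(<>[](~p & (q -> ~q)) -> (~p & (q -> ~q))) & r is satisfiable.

1. ~(<>[](~p & (q -> ~q)) -> (~p & (q -> ~q))) & r, u
2. ~(<>[](~p & (q -> ~q)) -> (~p & (q -> ~q))), u
3. r, u
4. <>[](~p & (q -> ~q)), u
5. ~(~p & (q -> ~q)), u
6. ~(q -> ~q), u
7. q, u
8. [](~p & (q -> ~q)), v
9. ~p & (q -> ~q), v
10. ~p, v
11. q -> ~q, v
12. ~q, v
Accessibility: uRu, uRv, vRv

Yes, satisfiable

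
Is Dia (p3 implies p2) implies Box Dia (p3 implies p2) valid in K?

No, not valid

Tableau for the negation not (Dia (p3 implies p2) implies Box Dia (p3 implies p2)):
1. not (Dia (p3 implies p2) implies Box Dia (p3 implies p2)), w0
2. Dia (p3 implies p2), w0   [neg-implies-rule on 1]
3. not Box Dia (p3 implies p2), w0   [neg-implies-rule on 1]
4. p3 implies p2, w1   [Dia-rule on 2: fresh world w1, w0Rw1]
5. p2, w1   [implies-rule on 4 (branches; this branch)]
6. not Dia (p3 implies p2), w2   [neg-Box-rule on 3: fresh world w2, w0Rw2]
Accessibility: w0Rw1, w0Rw2
The negation has an open branch (countermodel exists).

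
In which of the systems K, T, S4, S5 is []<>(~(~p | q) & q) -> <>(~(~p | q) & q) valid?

T-tableau for the negation ~([]<>(~(~p | q) & q) -> <>(~(~p | q) & q)):
1. ~([]<>(~(~p | q) & q) -> <>(~(~p | q) & q)), u
2. []<>(~(~p | q) & q), u
3. ~<>(~(~p | q) & q), u
4. <>(~(~p | q) & q), u
5. ~(~(~p | q) & q), u
6. ~p | q, u
7. q, u
8. ~(~p | q) & q, v
9. ~(~p | q), v
10. q, v
11. p, v
12. ~q, v
Accessibility: uRu, uRv, vRv
Branch closes: q and ~q both at v.
Every branch closes (one shown): valid in T, hence also in S4, S5 (every theorem of T is a theorem of S4 and S5).
K-tableau for the negation ~([]<>(~(~p | q) & q) -> <>(~(~p | q) & q)):
1. ~([]<>(~(~p | q) & q) -> <>(~(~p | q) & q)), u
2. []<>(~(~p | q) & q), u
3. ~<>(~(~p | q) & q), u
Complete open branch: countermodel on a K-frame, so not valid in K.

T, S4, S5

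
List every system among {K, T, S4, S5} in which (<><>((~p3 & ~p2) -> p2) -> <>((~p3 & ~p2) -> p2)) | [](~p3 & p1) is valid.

S4-tableau for the negation ~((<><>((~p3 & ~p2) -> p2) -> <>((~p3 & ~p2) -> p2)) | [](~p3 & p1)):
1. ~((<><>((~p3 & ~p2) -> p2) -> <>((~p3 & ~p2) -> p2)) | [](~p3 & p1)), 0
2. ~(<><>((~p3 & ~p2) -> p2) -> <>((~p3 & ~p2) -> p2)), 0   [~|-rule on 1]
3. ~[](~p3 & p1), 0   [~|-rule on 1]
4. <><>((~p3 & ~p2) -> p2), 0   [~->-rule on 2]
5. ~<>((~p3 & ~p2) -> p2), 0   [~->-rule on 2]
6. ~((~p3 & ~p2) -> p2), 0   [~<>-rule on 5 via 0R0]
7. ~p3 & ~p2, 0   [~->-rule on 6]
8. ~p2, 0   [~->-rule on 6]
9. ~p3, 0   [&-rule on 7]
10. ~(~p3 & p1), 1   [~[]-rule on 3: fresh world 1, 0R1]
11. ~((~p3 & ~p2) -> p2), 1   [~<>-rule on 5 via 0R1]
12. ~p3 & ~p2, 1   [~->-rule on 11]
13. ~p2, 1   [~->-rule on 11]
14. ~p3, 1   [&-rule on 12]
15. ~p1, 1   [~&-rule on 10 (branches; this branch)]
16. <>((~p3 & ~p2) -> p2), 2   [<>-rule on 4: fresh world 2, 0R2]
17. ~((~p3 & ~p2) -> p2), 2   [~<>-rule on 5 via 0R2]
18. ~p3 & ~p2, 2   [~->-rule on 17]
19. ~p2, 2   [~->-rule on 17]
20. ~p3, 2   [&-rule on 18]
21. (~p3 & ~p2) -> p2, 3   [<>-rule on 16: fresh world 3, 2R3]
22. ~((~p3 & ~p2) -> p2), 3   [~<>-rule on 5 via 0R3]
23. ~p3 & ~p2, 3   [~->-rule on 22]
24. ~p2, 3   [~->-rule on 22]
25. ~p3, 3   [&-rule on 23]
26. ~(~p3 & ~p2), 3   [->-rule on 21 (branches; this branch)]
27. p2, 3   [~&-rule on 26 (branches; this branch)]
Accessibility: 0R0, 0R1, 0R2, 0R3, 1R1, 2R2, 2R3, 3R3
Branch closes: p2 and ~p2 both at 3.
Every branch closes (one shown): valid in S4, hence also in S5 (every theorem of S4 is a theorem of S5).
T-tableau for the negation ~((<><>((~p3 & ~p2) -> p2) -> <>((~p3 & ~p2) -> p2)) | [](~p3 & p1)):
1. ~((<><>((~p3 & ~p2) -> p2) -> <>((~p3 & ~p2) -> p2)) | [](~p3 & p1)), 0
2. ~(<><>((~p3 & ~p2) -> p2) -> <>((~p3 & ~p2) -> p2)), 0   [~|-rule on 1]
3. ~[](~p3 & p1), 0   [~|-rule on 1]
4. <><>((~p3 & ~p2) -> p2), 0   [~->-rule on 2]
5. ~<>((~p3 & ~p2) -> p2), 0   [~->-rule on 2]
6. ~((~p3 & ~p2) -> p2), 0   [~<>-rule on 5 via 0R0]
7. ~p3 & ~p2, 0   [~->-rule on 6]
8. ~p2, 0   [~->-rule on 6]
9. ~p3, 0   [&-rule on 7]
10. ~(~p3 & p1), 1   [~[]-rule on 3: fresh world 1, 0R1]
11. ~((~p3 & ~p2) -> p2), 1   [~<>-rule on 5 via 0R1]
12. ~p3 & ~p2, 1   [~->-rule on 11]
13. ~p2, 1   [~->-rule on 11]
14. ~p3, 1   [&-rule on 12]
15. ~p1, 1   [~&-rule on 10 (branches; this branch)]
16. <>((~p3 & ~p2) -> p2), 2   [<>-rule on 4: fresh world 2, 0R2]
17. ~((~p3 & ~p2) -> p2), 2   [~<>-rule on 5 via 0R2]
18. ~p3 & ~p2, 2   [~->-rule on 17]
19. ~p2, 2   [~->-rule on 17]
20. ~p3, 2   [&-rule on 18]
21. (~p3 & ~p2) -> p2, 3   [<>-rule on 16: fresh world 3, 2R3]
22. p2, 3   [->-rule on 21 (branches; this branch)]
Accessibility: 0R0, 0R1, 0R2, 1R1, 2R2, 2R3, 3R3
Complete open branch: countermodel on a T-frame, so not valid in T, nor in K (the same frame is also a K-frame).

S4, S5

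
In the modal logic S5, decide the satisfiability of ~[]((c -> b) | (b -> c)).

Unsatisfiable

1. ~[]((c -> b) | (b -> c)), w0
2. ~((c -> b) | (b -> c)), w1
3. ~(c -> b), w1
4. ~(b -> c), w1
5. c, w1
6. ~b, w1
7. b, w1
8. ~c, w1
Accessibility: w0Rw0, w0Rw1, w1Rw0, w1Rw1
Branch closes: b and ~b both at w1.
All branches of the tableau close; one closing branch shown above.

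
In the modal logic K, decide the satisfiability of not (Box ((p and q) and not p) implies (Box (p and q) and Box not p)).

No, unsatisfiable

1. not (Box ((p and q) and not p) implies (Box (p and q) and Box not p)), 0
2. Box ((p and q) and not p), 0
3. not (Box (p and q) and Box not p), 0
4. not Box (p and q), 0
5. not (p and q), 1
6. (p and q) and not p, 1
7. p and q, 1
8. not p, 1
9. p, 1
10. q, 1
Accessibility: 0R1
Branch closes: p and not p both at 1.
All branches of the tableau close; one closing branch shown above.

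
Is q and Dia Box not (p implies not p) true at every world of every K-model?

Tableau for the negation not (q and Dia Box not (p implies not p)):
1. not (q and Dia Box not (p implies not p)), u
2. not Dia Box not (p implies not p), u
The negation has an open branch (countermodel exists).

No, not valid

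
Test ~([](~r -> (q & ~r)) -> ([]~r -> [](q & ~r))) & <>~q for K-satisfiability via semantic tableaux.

No, unsatisfiable

1. ~([](~r -> (q & ~r)) -> ([]~r -> [](q & ~r))) & <>~q, 0
2. ~([](~r -> (q & ~r)) -> ([]~r -> [](q & ~r))), 0
3. <>~q, 0
4. [](~r -> (q & ~r)), 0
5. ~([]~r -> [](q & ~r)), 0
6. []~r, 0
7. ~[](q & ~r), 0
8. ~q, 1
9. ~r -> (q & ~r), 1
10. ~r, 1
11. q & ~r, 1
12. q, 1
Accessibility: 0R1
Branch closes: q and ~q both at 1.
(One branch shown.) All branches close.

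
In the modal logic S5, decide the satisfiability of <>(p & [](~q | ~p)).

Yes, satisfiable

1. <>(p & [](~q | ~p)), w0
2. p & [](~q | ~p), w1
3. p, w1
4. [](~q | ~p), w1
5. ~q | ~p, w0
6. ~q | ~p, w1
7. ~p, w0
8. ~q, w1
Accessibility: w0Rw0, w0Rw1, w1Rw0, w1Rw1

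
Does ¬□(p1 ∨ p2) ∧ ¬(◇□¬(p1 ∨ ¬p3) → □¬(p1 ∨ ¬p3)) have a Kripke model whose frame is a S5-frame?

1. ¬□(p1 ∨ p2) ∧ ¬(◇□¬(p1 ∨ ¬p3) → □¬(p1 ∨ ¬p3)), u
2. ¬□(p1 ∨ p2), u
3. ¬(◇□¬(p1 ∨ ¬p3) → □¬(p1 ∨ ¬p3)), u
4. ◇□¬(p1 ∨ ¬p3), u
5. ¬□¬(p1 ∨ ¬p3), u
6. ¬(p1 ∨ p2), v
7. ¬p1, v
8. ¬p2, v
9. □¬(p1 ∨ ¬p3), w
10. ¬(p1 ∨ ¬p3), u
11. ¬p1, u
12. p3, u
13. ¬(p1 ∨ ¬p3), v
14. p3, v
15. ¬(p1 ∨ ¬p3), w
16. ¬p1, w
17. p3, w
18. p1 ∨ ¬p3, x
19. ¬(p1 ∨ ¬p3), x
20. ¬p1, x
21. p3, x
22. ¬p3, x
Accessibility: uRu, uRv, uRw, uRx, vRu, vRv, vRw, vRx, wRu, wRv, wRw, wRx, xRu, xRv, xRw, xRx
Branch closes: p3 and ¬p3 both at x.
All branches of the tableau close; one closing branch shown above.

Unsatisfiable (every branch closes)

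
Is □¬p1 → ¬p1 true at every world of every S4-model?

Yes, valid

Tableau for the negation ¬(□¬p1 → ¬p1):
1. ¬(□¬p1 → ¬p1), 0
2. □¬p1, 0   [¬→-rule on 1]
3. p1, 0   [¬→-rule on 1]
4. ¬p1, 0   [□-rule on 2 via 0R0]
Accessibility: 0R0
Branch closes: p1 and ¬p1 both at 0.
All branches of the negation close; one closing branch shown above.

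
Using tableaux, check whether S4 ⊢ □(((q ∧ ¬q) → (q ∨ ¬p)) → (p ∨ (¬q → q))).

No, not valid

Tableau for the negation ¬□(((q ∧ ¬q) → (q ∨ ¬p)) → (p ∨ (¬q → q))):
1. ¬□(((q ∧ ¬q) → (q ∨ ¬p)) → (p ∨ (¬q → q))), 0
2. ¬(((q ∧ ¬q) → (q ∨ ¬p)) → (p ∨ (¬q → q))), 1   [¬□-rule on 1: fresh world 1, 0R1]
3. (q ∧ ¬q) → (q ∨ ¬p), 1   [¬→-rule on 2]
4. ¬(p ∨ (¬q → q)), 1   [¬→-rule on 2]
5. ¬p, 1   [¬∨-rule on 4]
6. ¬(¬q → q), 1   [¬∨-rule on 4]
7. ¬q, 1   [¬→-rule on 6]
8. q ∨ ¬p, 1   [→-rule on 3 (branches; this branch)]
Accessibility: 0R0, 0R1, 1R1
The negation has an open branch (countermodel exists).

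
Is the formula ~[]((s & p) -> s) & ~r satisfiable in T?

Unsatisfiable

1. ~[]((s & p) -> s) & ~r, u
2. ~[]((s & p) -> s), u   [&-rule on 1]
3. ~r, u   [&-rule on 1]
4. ~((s & p) -> s), v   [~[]-rule on 2: fresh world v, uRv]
5. s & p, v   [~->-rule on 4]
6. ~s, v   [~->-rule on 4]
7. s, v   [&-rule on 5]
8. p, v   [&-rule on 5]
Accessibility: uRu, uRv, vRv
Branch closes: s and ~s both at v.
(One branch shown.) All branches close.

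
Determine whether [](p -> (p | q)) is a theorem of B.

Tableau for the negation ~[](p -> (p | q)):
1. ~[](p -> (p | q)), 0
2. ~(p -> (p | q)), 1   [~[]-rule on 1: fresh world 1, 0R1]
3. p, 1   [~->-rule on 2]
4. ~(p | q), 1   [~->-rule on 2]
5. ~p, 1   [~|-rule on 4]
6. ~q, 1   [~|-rule on 4]
Accessibility: 0R0, 0R1, 1R0, 1R1
Branch closes: p and ~p both at 1.
All branches of the negation close; one closing branch shown above.

Valid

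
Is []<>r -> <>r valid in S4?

Tableau for the negation ~([]<>r -> <>r):
1. ~([]<>r -> <>r), 0
2. []<>r, 0   [~->-rule on 1]
3. ~<>r, 0   [~->-rule on 1]
4. <>r, 0   [[]-rule on 2 via 0R0]
5. ~r, 0   [~<>-rule on 3 via 0R0]
6. r, 1   [<>-rule on 4: fresh world 1, 0R1]
7. <>r, 1   [[]-rule on 2 via 0R1]
8. ~r, 1   [~<>-rule on 3 via 0R1]
Accessibility: 0R0, 0R1, 1R1
Branch closes: r and ~r both at 1.
Every branch of the negation's tableau closes; the branch above is one of them.

Valid in S4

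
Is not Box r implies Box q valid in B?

Tableau for the negation not (not Box r implies Box q):
1. not (not Box r implies Box q), u
2. not Box r, u   [neg-implies-rule on 1]
3. not Box q, u   [neg-implies-rule on 1]
4. not r, v   [neg-Box-rule on 2: fresh world v, uRv]
5. not q, w   [neg-Box-rule on 3: fresh world w, uRw]
Accessibility: uRu, uRv, uRw, vRu, vRv, wRu, wRw
The negation has an open branch (countermodel exists).

Invalid (countermodel exists)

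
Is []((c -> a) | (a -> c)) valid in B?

Valid

Tableau for the negation ~[]((c -> a) | (a -> c)):
1. ~[]((c -> a) | (a -> c)), u
2. ~((c -> a) | (a -> c)), v
3. ~(c -> a), v
4. ~(a -> c), v
5. c, v
6. ~a, v
7. a, v
8. ~c, v
Accessibility: uRu, uRv, vRu, vRv
Branch closes: a and ~a both at v.
All branches of the negation close; one closing branch shown above.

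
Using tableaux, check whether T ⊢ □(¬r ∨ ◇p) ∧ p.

Tableau for the negation ¬(□(¬r ∨ ◇p) ∧ p):
1. ¬(□(¬r ∨ ◇p) ∧ p), 0
2. ¬p, 0
Accessibility: 0R0
The negation has an open branch (countermodel exists).

No, not valid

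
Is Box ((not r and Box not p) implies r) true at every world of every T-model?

Tableau for the negation not Box ((not r and Box not p) implies r):
1. not Box ((not r and Box not p) implies r), 0
2. not ((not r and Box not p) implies r), 1   [neg-Box-rule on 1: fresh world 1, 0R1]
3. not r and Box not p, 1   [neg-implies-rule on 2]
4. not r, 1   [neg-implies-rule on 2]
5. Box not p, 1   [and-rule on 3]
6. not p, 1   [Box-rule on 5 via 1R1]
Accessibility: 0R0, 0R1, 1R1
The negation has an open branch (countermodel exists).

No, not valid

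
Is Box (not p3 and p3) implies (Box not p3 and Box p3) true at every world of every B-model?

Valid

Tableau for the negation not (Box (not p3 and p3) implies (Box not p3 and Box p3)):
1. not (Box (not p3 and p3) implies (Box not p3 and Box p3)), u
2. Box (not p3 and p3), u   [neg-implies-rule on 1]
3. not (Box not p3 and Box p3), u   [neg-implies-rule on 1]
4. not p3 and p3, u   [Box-rule on 2 via uRu]
5. not p3, u   [and-rule on 4]
6. p3, u   [and-rule on 4]
Accessibility: uRu
Branch closes: p3 and not p3 both at u.
Every branch of the negation's tableau closes; the branch above is one of them.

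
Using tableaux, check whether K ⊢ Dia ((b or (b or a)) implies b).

No, not valid

Tableau for the negation not Dia ((b or (b or a)) implies b):
1. not Dia ((b or (b or a)) implies b), w0
The negation has an open branch (countermodel exists).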